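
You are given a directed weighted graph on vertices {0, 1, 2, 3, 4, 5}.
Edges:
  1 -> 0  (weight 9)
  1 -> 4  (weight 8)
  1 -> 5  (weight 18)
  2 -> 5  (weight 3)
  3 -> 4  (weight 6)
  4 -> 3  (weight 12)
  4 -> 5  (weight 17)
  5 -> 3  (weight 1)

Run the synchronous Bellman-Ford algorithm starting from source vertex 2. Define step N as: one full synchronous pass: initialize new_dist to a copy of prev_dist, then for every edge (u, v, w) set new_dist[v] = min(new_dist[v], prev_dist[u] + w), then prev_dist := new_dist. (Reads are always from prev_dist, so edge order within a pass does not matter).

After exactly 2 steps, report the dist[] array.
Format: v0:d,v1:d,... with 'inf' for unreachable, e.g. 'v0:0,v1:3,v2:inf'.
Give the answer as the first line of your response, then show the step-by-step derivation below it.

v0:inf,v1:inf,v2:0,v3:4,v4:inf,v5:3

step 1: dist = v0:inf,v1:inf,v2:0,v3:inf,v4:inf,v5:3
step 2: dist = v0:inf,v1:inf,v2:0,v3:4,v4:inf,v5:3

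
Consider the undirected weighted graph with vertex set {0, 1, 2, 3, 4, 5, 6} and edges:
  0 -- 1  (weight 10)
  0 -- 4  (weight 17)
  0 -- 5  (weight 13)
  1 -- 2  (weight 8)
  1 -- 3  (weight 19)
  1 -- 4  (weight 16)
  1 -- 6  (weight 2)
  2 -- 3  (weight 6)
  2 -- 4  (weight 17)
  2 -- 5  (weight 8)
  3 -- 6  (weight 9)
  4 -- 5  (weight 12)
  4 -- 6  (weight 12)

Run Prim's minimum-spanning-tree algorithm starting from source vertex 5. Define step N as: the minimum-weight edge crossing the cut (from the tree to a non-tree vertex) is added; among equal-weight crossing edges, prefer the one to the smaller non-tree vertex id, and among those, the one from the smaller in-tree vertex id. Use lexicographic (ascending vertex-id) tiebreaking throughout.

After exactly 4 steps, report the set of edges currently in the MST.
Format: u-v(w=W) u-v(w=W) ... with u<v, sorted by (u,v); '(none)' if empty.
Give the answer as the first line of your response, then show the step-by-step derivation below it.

1-2(w=8) 1-6(w=2) 2-3(w=6) 2-5(w=8)

step 1: add edge 2-5 (w=8); MST = {2-5(w=8)}
step 2: add edge 2-3 (w=6); MST = {2-3(w=6) 2-5(w=8)}
step 3: add edge 1-2 (w=8); MST = {1-2(w=8) 2-3(w=6) 2-5(w=8)}
step 4: add edge 1-6 (w=2); MST = {1-2(w=8) 1-6(w=2) 2-3(w=6) 2-5(w=8)}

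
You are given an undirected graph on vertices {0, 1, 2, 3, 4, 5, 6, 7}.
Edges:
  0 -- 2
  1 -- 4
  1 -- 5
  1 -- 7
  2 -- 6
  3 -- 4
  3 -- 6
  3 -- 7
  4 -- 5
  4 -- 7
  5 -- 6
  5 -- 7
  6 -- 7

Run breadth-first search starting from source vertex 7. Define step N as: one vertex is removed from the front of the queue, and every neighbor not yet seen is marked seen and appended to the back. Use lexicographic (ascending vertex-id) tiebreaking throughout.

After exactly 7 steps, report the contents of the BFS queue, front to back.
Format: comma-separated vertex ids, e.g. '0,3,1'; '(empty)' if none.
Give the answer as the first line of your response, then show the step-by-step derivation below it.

0

step 1: dequeue 7; queue=[1,3,4,5,6]; order=7
step 2: dequeue 1; queue=[3,4,5,6]; order=7,1
step 3: dequeue 3; queue=[4,5,6]; order=7,1,3
step 4: dequeue 4; queue=[5,6]; order=7,1,3,4
step 5: dequeue 5; queue=[6]; order=7,1,3,4,5
step 6: dequeue 6; queue=[2]; order=7,1,3,4,5,6
step 7: dequeue 2; queue=[0]; order=7,1,3,4,5,6,2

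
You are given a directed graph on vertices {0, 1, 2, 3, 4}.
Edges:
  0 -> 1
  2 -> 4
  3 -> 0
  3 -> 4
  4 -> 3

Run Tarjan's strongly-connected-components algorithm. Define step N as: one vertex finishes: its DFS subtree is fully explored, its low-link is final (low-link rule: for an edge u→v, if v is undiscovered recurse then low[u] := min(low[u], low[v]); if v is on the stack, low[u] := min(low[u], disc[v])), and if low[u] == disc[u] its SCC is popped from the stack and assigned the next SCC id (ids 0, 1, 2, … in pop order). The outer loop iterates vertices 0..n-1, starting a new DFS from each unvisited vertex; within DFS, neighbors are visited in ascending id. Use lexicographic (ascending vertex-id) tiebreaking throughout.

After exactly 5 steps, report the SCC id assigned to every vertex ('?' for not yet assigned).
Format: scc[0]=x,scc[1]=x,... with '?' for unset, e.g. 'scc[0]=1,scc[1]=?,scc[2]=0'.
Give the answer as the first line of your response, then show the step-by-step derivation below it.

scc[0]=1,scc[1]=0,scc[2]=3,scc[3]=2,scc[4]=2

step 1: low=(low[0]=0,low[1]=1,low[2]=?,low[3]=?,low[4]=?); scc=(scc[0]=?,scc[1]=0,scc[2]=?,scc[3]=?,scc[4]=?)
step 2: low=(low[0]=0,low[1]=1,low[2]=?,low[3]=?,low[4]=?); scc=(scc[0]=1,scc[1]=0,scc[2]=?,scc[3]=?,scc[4]=?)
step 3: low=(low[0]=0,low[1]=1,low[2]=2,low[3]=3,low[4]=3); scc=(scc[0]=1,scc[1]=0,scc[2]=?,scc[3]=?,scc[4]=?)
step 4: low=(low[0]=0,low[1]=1,low[2]=2,low[3]=3,low[4]=3); scc=(scc[0]=1,scc[1]=0,scc[2]=?,scc[3]=2,scc[4]=2)
step 5: low=(low[0]=0,low[1]=1,low[2]=2,low[3]=3,low[4]=3); scc=(scc[0]=1,scc[1]=0,scc[2]=3,scc[3]=2,scc[4]=2)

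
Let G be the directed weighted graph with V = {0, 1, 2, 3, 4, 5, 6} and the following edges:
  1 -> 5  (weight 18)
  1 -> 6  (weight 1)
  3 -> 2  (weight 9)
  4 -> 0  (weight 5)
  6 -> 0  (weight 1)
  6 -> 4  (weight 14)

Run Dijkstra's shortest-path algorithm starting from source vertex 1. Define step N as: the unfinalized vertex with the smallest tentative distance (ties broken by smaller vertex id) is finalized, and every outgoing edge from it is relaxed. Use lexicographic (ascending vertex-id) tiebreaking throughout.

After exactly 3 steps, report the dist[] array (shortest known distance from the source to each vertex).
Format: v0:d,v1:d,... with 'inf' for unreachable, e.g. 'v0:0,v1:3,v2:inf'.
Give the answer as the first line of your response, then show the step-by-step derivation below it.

v0:2,v1:0,v2:inf,v3:inf,v4:15,v5:18,v6:1

step 1: dist = v0:inf,v1:0,v2:inf,v3:inf,v4:inf,v5:18,v6:1
step 2: dist = v0:2,v1:0,v2:inf,v3:inf,v4:15,v5:18,v6:1
step 3: dist = v0:2,v1:0,v2:inf,v3:inf,v4:15,v5:18,v6:1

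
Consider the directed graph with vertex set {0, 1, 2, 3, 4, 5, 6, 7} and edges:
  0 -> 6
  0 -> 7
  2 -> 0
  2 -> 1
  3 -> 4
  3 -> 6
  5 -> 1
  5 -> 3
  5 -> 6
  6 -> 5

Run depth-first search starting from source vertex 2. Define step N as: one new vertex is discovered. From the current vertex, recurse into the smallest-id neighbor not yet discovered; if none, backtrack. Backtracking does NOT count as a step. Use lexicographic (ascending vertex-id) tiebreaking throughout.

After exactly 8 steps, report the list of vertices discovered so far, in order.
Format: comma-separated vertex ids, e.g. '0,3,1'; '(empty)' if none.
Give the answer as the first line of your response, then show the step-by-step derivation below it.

2,0,6,5,1,3,4,7

step 1: discover 2; path=2; order=2
step 2: discover 0; path=2>0; order=2,0
step 3: discover 6; path=2>0>6; order=2,0,6
step 4: discover 5; path=2>0>6>5; order=2,0,6,5
step 5: discover 1; path=2>0>6>5>1; order=2,0,6,5,1
step 6: discover 3; path=2>0>6>5>3; order=2,0,6,5,1,3
step 7: discover 4; path=2>0>6>5>3>4; order=2,0,6,5,1,3,4
step 8: discover 7; path=2>0>7; order=2,0,6,5,1,3,4,7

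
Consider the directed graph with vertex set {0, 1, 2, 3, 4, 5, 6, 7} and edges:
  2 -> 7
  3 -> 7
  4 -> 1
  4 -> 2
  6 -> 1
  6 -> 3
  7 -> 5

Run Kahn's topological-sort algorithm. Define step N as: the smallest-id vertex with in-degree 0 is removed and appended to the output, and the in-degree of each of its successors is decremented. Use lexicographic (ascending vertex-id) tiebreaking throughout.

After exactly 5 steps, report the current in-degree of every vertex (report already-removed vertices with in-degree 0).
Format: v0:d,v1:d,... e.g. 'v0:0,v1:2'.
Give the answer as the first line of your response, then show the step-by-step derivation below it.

v0:0,v1:0,v2:0,v3:0,v4:0,v5:1,v6:0,v7:1

step 1: output 0; order=[0]; indeg=(0,2,1,1,0,1,0,2)
step 2: output 4; order=[0,4]; indeg=(0,1,0,1,0,1,0,2)
step 3: output 2; order=[0,4,2]; indeg=(0,1,0,1,0,1,0,1)
step 4: output 6; order=[0,4,2,6]; indeg=(0,0,0,0,0,1,0,1)
step 5: output 1; order=[0,4,2,6,1]; indeg=(0,0,0,0,0,1,0,1)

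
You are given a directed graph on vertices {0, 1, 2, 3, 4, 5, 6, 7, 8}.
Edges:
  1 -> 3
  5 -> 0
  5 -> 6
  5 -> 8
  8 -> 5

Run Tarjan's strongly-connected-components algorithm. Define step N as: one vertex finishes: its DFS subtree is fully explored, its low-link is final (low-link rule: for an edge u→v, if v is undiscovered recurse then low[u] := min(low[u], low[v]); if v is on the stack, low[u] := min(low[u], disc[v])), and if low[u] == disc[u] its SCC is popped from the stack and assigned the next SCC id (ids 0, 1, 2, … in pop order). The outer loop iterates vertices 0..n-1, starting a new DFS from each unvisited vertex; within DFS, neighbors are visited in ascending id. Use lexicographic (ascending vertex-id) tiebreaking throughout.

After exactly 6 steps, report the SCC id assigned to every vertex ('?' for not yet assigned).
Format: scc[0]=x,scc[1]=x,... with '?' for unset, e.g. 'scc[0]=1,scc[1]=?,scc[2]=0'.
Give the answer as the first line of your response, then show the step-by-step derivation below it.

scc[0]=0,scc[1]=2,scc[2]=3,scc[3]=1,scc[4]=4,scc[5]=?,scc[6]=5,scc[7]=?,scc[8]=?

step 1: low=(low[0]=0,low[1]=?,low[2]=?,low[3]=?,low[4]=?,low[5]=?,low[6]=?,low[7]=?,low[8]=?); scc=(scc[0]=0,scc[1]=?,scc[2]=?,scc[3]=?,scc[4]=?,scc[5]=?,scc[6]=?,scc[7]=?,scc[8]=?)
step 2: low=(low[0]=0,low[1]=1,low[2]=?,low[3]=2,low[4]=?,low[5]=?,low[6]=?,low[7]=?,low[8]=?); scc=(scc[0]=0,scc[1]=?,scc[2]=?,scc[3]=1,scc[4]=?,scc[5]=?,scc[6]=?,scc[7]=?,scc[8]=?)
step 3: low=(low[0]=0,low[1]=1,low[2]=?,low[3]=2,low[4]=?,low[5]=?,low[6]=?,low[7]=?,low[8]=?); scc=(scc[0]=0,scc[1]=2,scc[2]=?,scc[3]=1,scc[4]=?,scc[5]=?,scc[6]=?,scc[7]=?,scc[8]=?)
step 4: low=(low[0]=0,low[1]=1,low[2]=3,low[3]=2,low[4]=?,low[5]=?,low[6]=?,low[7]=?,low[8]=?); scc=(scc[0]=0,scc[1]=2,scc[2]=3,scc[3]=1,scc[4]=?,scc[5]=?,scc[6]=?,scc[7]=?,scc[8]=?)
step 5: low=(low[0]=0,low[1]=1,low[2]=3,low[3]=2,low[4]=4,low[5]=?,low[6]=?,low[7]=?,low[8]=?); scc=(scc[0]=0,scc[1]=2,scc[2]=3,scc[3]=1,scc[4]=4,scc[5]=?,scc[6]=?,scc[7]=?,scc[8]=?)
step 6: low=(low[0]=0,low[1]=1,low[2]=3,low[3]=2,low[4]=4,low[5]=5,low[6]=6,low[7]=?,low[8]=?); scc=(scc[0]=0,scc[1]=2,scc[2]=3,scc[3]=1,scc[4]=4,scc[5]=?,scc[6]=5,scc[7]=?,scc[8]=?)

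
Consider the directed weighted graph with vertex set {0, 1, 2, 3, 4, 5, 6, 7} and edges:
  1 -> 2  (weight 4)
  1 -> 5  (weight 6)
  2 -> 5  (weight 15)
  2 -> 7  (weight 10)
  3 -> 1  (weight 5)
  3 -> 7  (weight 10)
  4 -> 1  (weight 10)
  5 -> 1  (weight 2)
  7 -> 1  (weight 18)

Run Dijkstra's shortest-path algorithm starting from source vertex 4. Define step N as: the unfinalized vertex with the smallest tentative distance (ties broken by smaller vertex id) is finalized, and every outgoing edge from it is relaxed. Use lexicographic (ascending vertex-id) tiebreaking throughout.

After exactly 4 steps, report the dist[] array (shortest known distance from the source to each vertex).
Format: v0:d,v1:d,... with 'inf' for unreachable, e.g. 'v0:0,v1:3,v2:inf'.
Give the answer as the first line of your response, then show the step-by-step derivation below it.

v0:inf,v1:10,v2:14,v3:inf,v4:0,v5:16,v6:inf,v7:24

step 1: dist = v0:inf,v1:10,v2:inf,v3:inf,v4:0,v5:inf,v6:inf,v7:inf
step 2: dist = v0:inf,v1:10,v2:14,v3:inf,v4:0,v5:16,v6:inf,v7:inf
step 3: dist = v0:inf,v1:10,v2:14,v3:inf,v4:0,v5:16,v6:inf,v7:24
step 4: dist = v0:inf,v1:10,v2:14,v3:inf,v4:0,v5:16,v6:inf,v7:24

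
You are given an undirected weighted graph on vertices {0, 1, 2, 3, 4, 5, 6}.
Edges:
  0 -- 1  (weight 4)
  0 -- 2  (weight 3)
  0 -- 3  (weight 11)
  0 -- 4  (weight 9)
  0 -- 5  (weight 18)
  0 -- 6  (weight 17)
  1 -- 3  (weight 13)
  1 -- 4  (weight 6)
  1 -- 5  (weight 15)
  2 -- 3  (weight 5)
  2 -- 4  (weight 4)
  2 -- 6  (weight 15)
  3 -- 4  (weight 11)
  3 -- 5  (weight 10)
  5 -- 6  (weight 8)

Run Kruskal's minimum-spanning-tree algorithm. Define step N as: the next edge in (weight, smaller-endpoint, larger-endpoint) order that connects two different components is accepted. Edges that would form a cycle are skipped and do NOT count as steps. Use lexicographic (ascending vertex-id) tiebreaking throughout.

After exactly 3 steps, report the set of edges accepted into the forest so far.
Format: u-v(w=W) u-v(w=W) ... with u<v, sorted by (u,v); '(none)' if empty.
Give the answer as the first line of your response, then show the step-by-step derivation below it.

0-1(w=4) 0-2(w=3) 2-4(w=4)

step 1: add edge 0-2 (w=3); MST = {0-2(w=3)}
step 2: add edge 0-1 (w=4); MST = {0-1(w=4) 0-2(w=3)}
step 3: add edge 2-4 (w=4); MST = {0-1(w=4) 0-2(w=3) 2-4(w=4)}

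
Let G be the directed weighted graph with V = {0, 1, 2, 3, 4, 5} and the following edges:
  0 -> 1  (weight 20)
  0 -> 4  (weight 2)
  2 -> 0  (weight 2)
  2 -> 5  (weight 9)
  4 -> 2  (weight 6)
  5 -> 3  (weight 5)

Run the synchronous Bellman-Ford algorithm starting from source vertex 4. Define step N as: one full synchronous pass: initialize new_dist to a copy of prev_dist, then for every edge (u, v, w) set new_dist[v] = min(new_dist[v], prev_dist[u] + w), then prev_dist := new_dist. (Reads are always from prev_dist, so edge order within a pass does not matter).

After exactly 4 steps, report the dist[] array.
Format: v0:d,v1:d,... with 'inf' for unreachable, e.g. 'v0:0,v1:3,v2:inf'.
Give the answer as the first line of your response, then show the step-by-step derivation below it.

v0:8,v1:28,v2:6,v3:20,v4:0,v5:15

step 1: dist = v0:inf,v1:inf,v2:6,v3:inf,v4:0,v5:inf
step 2: dist = v0:8,v1:inf,v2:6,v3:inf,v4:0,v5:15
step 3: dist = v0:8,v1:28,v2:6,v3:20,v4:0,v5:15
step 4: dist = v0:8,v1:28,v2:6,v3:20,v4:0,v5:15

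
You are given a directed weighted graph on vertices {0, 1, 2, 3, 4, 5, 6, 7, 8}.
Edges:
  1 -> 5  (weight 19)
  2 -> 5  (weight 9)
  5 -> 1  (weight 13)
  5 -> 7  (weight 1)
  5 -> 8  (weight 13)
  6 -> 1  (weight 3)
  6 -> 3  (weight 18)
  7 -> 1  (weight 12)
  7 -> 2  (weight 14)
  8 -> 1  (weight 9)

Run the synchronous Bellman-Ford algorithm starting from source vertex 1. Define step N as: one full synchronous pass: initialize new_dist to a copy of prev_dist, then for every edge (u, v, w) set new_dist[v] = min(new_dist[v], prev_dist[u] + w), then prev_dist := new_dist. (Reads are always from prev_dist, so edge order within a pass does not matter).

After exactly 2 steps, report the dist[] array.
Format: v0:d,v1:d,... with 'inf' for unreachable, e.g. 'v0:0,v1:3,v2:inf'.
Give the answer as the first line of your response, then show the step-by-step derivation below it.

v0:inf,v1:0,v2:inf,v3:inf,v4:inf,v5:19,v6:inf,v7:20,v8:32

step 1: dist = v0:inf,v1:0,v2:inf,v3:inf,v4:inf,v5:19,v6:inf,v7:inf,v8:inf
step 2: dist = v0:inf,v1:0,v2:inf,v3:inf,v4:inf,v5:19,v6:inf,v7:20,v8:32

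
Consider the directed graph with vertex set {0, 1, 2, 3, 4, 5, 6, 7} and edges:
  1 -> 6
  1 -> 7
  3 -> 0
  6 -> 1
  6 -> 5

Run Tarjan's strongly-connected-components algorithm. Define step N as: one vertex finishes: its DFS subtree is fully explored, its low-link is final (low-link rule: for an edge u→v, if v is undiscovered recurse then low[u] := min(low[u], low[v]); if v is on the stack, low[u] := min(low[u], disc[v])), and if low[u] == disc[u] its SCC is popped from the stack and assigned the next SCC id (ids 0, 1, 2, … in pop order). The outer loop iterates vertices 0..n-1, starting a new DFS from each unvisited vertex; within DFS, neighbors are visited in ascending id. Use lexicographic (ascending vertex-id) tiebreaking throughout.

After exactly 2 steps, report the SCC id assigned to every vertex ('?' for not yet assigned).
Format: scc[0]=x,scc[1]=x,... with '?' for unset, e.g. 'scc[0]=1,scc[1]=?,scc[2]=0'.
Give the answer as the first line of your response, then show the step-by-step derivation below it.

scc[0]=0,scc[1]=?,scc[2]=?,scc[3]=?,scc[4]=?,scc[5]=1,scc[6]=?,scc[7]=?

step 1: low=(low[0]=0,low[1]=?,low[2]=?,low[3]=?,low[4]=?,low[5]=?,low[6]=?,low[7]=?); scc=(scc[0]=0,scc[1]=?,scc[2]=?,scc[3]=?,scc[4]=?,scc[5]=?,scc[6]=?,scc[7]=?)
step 2: low=(low[0]=0,low[1]=1,low[2]=?,low[3]=?,low[4]=?,low[5]=3,low[6]=1,low[7]=?); scc=(scc[0]=0,scc[1]=?,scc[2]=?,scc[3]=?,scc[4]=?,scc[5]=1,scc[6]=?,scc[7]=?)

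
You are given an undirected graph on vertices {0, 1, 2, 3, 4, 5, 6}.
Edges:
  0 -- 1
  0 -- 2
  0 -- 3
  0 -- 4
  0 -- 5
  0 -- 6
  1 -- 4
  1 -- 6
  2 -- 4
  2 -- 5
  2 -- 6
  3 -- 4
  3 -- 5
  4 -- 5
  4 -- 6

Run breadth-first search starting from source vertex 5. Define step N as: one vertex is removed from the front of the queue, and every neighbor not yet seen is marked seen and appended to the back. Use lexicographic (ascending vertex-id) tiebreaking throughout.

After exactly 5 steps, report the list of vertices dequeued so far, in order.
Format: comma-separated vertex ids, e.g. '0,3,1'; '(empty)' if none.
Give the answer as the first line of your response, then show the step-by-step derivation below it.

5,0,2,3,4

step 1: dequeue 5; queue=[0,2,3,4]; order=5
step 2: dequeue 0; queue=[2,3,4,1,6]; order=5,0
step 3: dequeue 2; queue=[3,4,1,6]; order=5,0,2
step 4: dequeue 3; queue=[4,1,6]; order=5,0,2,3
step 5: dequeue 4; queue=[1,6]; order=5,0,2,3,4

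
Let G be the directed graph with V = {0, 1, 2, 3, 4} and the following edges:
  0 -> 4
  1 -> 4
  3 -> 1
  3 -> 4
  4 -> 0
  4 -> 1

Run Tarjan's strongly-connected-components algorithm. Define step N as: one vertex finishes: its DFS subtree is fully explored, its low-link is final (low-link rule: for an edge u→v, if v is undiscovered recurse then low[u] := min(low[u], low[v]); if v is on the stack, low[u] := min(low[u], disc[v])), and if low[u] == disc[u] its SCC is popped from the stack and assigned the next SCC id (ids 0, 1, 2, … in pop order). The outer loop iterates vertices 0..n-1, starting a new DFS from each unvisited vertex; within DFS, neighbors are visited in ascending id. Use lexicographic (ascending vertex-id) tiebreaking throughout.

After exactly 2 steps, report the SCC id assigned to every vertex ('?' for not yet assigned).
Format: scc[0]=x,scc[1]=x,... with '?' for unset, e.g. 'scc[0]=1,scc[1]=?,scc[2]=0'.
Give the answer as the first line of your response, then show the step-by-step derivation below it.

scc[0]=?,scc[1]=?,scc[2]=?,scc[3]=?,scc[4]=?

step 1: low=(low[0]=0,low[1]=1,low[2]=?,low[3]=?,low[4]=0); scc=(scc[0]=?,scc[1]=?,scc[2]=?,scc[3]=?,scc[4]=?)
step 2: low=(low[0]=0,low[1]=1,low[2]=?,low[3]=?,low[4]=0); scc=(scc[0]=?,scc[1]=?,scc[2]=?,scc[3]=?,scc[4]=?)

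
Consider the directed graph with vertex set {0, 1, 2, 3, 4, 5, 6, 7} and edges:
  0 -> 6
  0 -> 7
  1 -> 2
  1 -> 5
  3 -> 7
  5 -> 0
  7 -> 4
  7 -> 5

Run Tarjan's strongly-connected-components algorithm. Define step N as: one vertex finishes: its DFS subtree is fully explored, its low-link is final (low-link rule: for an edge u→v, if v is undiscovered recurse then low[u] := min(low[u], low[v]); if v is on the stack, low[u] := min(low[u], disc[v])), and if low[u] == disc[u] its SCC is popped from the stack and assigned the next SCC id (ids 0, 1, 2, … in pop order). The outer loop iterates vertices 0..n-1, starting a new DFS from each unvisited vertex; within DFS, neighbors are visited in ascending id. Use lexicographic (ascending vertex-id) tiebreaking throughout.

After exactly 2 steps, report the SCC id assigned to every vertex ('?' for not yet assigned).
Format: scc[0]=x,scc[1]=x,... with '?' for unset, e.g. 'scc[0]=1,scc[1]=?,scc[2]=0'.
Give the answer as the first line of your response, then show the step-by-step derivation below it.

scc[0]=?,scc[1]=?,scc[2]=?,scc[3]=?,scc[4]=1,scc[5]=?,scc[6]=0,scc[7]=?

step 1: low=(low[0]=0,low[1]=?,low[2]=?,low[3]=?,low[4]=?,low[5]=?,low[6]=1,low[7]=?); scc=(scc[0]=?,scc[1]=?,scc[2]=?,scc[3]=?,scc[4]=?,scc[5]=?,scc[6]=0,scc[7]=?)
step 2: low=(low[0]=0,low[1]=?,low[2]=?,low[3]=?,low[4]=3,low[5]=?,low[6]=1,low[7]=2); scc=(scc[0]=?,scc[1]=?,scc[2]=?,scc[3]=?,scc[4]=1,scc[5]=?,scc[6]=0,scc[7]=?)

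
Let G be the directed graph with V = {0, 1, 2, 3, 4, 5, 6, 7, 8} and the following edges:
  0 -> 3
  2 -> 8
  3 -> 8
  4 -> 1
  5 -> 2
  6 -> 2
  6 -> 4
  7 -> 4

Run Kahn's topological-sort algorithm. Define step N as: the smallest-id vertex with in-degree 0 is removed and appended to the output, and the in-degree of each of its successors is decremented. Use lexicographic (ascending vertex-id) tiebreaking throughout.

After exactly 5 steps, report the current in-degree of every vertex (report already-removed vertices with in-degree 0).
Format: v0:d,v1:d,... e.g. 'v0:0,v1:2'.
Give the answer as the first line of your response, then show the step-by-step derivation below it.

v0:0,v1:1,v2:0,v3:0,v4:1,v5:0,v6:0,v7:0,v8:0

step 1: output 0; order=[0]; indeg=(0,1,2,0,2,0,0,0,2)
step 2: output 3; order=[0,3]; indeg=(0,1,2,0,2,0,0,0,1)
step 3: output 5; order=[0,3,5]; indeg=(0,1,1,0,2,0,0,0,1)
step 4: output 6; order=[0,3,5,6]; indeg=(0,1,0,0,1,0,0,0,1)
step 5: output 2; order=[0,3,5,6,2]; indeg=(0,1,0,0,1,0,0,0,0)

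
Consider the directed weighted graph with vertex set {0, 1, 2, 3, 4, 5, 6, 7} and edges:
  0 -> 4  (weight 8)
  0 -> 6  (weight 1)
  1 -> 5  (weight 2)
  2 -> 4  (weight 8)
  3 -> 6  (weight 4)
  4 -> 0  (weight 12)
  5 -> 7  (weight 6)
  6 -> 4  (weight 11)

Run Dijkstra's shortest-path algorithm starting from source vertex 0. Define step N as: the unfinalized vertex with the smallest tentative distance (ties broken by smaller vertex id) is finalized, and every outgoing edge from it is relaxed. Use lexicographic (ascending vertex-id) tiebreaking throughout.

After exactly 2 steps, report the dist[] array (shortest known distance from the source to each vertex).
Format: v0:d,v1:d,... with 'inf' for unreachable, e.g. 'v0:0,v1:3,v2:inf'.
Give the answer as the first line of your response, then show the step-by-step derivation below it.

v0:0,v1:inf,v2:inf,v3:inf,v4:8,v5:inf,v6:1,v7:inf

step 1: dist = v0:0,v1:inf,v2:inf,v3:inf,v4:8,v5:inf,v6:1,v7:inf
step 2: dist = v0:0,v1:inf,v2:inf,v3:inf,v4:8,v5:inf,v6:1,v7:inf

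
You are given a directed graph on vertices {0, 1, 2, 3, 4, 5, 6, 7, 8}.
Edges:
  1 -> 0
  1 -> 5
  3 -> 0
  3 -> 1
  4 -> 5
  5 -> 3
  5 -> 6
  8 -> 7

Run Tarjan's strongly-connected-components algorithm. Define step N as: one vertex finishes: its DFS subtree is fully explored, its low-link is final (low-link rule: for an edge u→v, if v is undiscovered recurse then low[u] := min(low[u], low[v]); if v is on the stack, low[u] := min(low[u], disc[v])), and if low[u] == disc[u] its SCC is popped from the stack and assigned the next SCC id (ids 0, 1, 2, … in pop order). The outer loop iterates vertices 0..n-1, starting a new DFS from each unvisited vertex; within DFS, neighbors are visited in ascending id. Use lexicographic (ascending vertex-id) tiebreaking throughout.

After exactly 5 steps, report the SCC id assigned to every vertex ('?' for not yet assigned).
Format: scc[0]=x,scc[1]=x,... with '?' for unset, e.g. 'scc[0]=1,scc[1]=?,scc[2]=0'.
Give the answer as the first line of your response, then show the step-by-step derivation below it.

scc[0]=0,scc[1]=2,scc[2]=?,scc[3]=2,scc[4]=?,scc[5]=2,scc[6]=1,scc[7]=?,scc[8]=?

step 1: low=(low[0]=0,low[1]=?,low[2]=?,low[3]=?,low[4]=?,low[5]=?,low[6]=?,low[7]=?,low[8]=?); scc=(scc[0]=0,scc[1]=?,scc[2]=?,scc[3]=?,scc[4]=?,scc[5]=?,scc[6]=?,scc[7]=?,scc[8]=?)
step 2: low=(low[0]=0,low[1]=1,low[2]=?,low[3]=1,low[4]=?,low[5]=2,low[6]=?,low[7]=?,low[8]=?); scc=(scc[0]=0,scc[1]=?,scc[2]=?,scc[3]=?,scc[4]=?,scc[5]=?,scc[6]=?,scc[7]=?,scc[8]=?)
step 3: low=(low[0]=0,low[1]=1,low[2]=?,low[3]=1,low[4]=?,low[5]=1,low[6]=4,low[7]=?,low[8]=?); scc=(scc[0]=0,scc[1]=?,scc[2]=?,scc[3]=?,scc[4]=?,scc[5]=?,scc[6]=1,scc[7]=?,scc[8]=?)
step 4: low=(low[0]=0,low[1]=1,low[2]=?,low[3]=1,low[4]=?,low[5]=1,low[6]=4,low[7]=?,low[8]=?); scc=(scc[0]=0,scc[1]=?,scc[2]=?,scc[3]=?,scc[4]=?,scc[5]=?,scc[6]=1,scc[7]=?,scc[8]=?)
step 5: low=(low[0]=0,low[1]=1,low[2]=?,low[3]=1,low[4]=?,low[5]=1,low[6]=4,low[7]=?,low[8]=?); scc=(scc[0]=0,scc[1]=2,scc[2]=?,scc[3]=2,scc[4]=?,scc[5]=2,scc[6]=1,scc[7]=?,scc[8]=?)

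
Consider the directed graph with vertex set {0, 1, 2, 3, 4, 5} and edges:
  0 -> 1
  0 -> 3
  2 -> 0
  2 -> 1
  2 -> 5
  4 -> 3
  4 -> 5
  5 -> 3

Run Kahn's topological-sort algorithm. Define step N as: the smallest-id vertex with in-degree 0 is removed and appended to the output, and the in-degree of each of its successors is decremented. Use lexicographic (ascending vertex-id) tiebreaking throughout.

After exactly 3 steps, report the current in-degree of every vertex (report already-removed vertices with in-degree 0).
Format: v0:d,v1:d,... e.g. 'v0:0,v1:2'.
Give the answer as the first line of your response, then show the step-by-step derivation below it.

v0:0,v1:0,v2:0,v3:2,v4:0,v5:1

step 1: output 2; order=[2]; indeg=(0,1,0,3,0,1)
step 2: output 0; order=[2,0]; indeg=(0,0,0,2,0,1)
step 3: output 1; order=[2,0,1]; indeg=(0,0,0,2,0,1)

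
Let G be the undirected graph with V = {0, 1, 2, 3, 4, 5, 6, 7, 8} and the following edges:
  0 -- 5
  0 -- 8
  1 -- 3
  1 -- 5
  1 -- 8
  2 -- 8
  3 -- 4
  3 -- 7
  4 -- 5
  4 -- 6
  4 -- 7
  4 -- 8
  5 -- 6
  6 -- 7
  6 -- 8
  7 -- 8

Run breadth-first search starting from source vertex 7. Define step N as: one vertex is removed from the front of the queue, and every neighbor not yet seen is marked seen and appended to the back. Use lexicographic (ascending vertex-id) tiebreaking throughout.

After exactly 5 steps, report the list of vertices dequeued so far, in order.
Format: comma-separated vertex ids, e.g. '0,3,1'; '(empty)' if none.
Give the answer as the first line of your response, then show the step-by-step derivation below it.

7,3,4,6,8

step 1: dequeue 7; queue=[3,4,6,8]; order=7
step 2: dequeue 3; queue=[4,6,8,1]; order=7,3
step 3: dequeue 4; queue=[6,8,1,5]; order=7,3,4
step 4: dequeue 6; queue=[8,1,5]; order=7,3,4,6
step 5: dequeue 8; queue=[1,5,0,2]; order=7,3,4,6,8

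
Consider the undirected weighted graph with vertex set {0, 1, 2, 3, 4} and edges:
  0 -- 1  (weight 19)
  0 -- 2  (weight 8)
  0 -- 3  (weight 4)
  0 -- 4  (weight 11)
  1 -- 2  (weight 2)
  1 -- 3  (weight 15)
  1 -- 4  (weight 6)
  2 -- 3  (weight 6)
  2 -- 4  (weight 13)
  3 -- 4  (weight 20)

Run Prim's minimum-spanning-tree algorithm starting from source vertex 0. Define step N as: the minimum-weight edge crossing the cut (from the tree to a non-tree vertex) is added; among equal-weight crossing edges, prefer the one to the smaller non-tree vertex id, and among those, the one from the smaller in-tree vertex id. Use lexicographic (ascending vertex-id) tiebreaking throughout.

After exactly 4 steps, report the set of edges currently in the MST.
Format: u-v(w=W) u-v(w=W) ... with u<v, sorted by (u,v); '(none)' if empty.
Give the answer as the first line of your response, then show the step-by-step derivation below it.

0-3(w=4) 1-2(w=2) 1-4(w=6) 2-3(w=6)

step 1: add edge 0-3 (w=4); MST = {0-3(w=4)}
step 2: add edge 2-3 (w=6); MST = {0-3(w=4) 2-3(w=6)}
step 3: add edge 1-2 (w=2); MST = {0-3(w=4) 1-2(w=2) 2-3(w=6)}
step 4: add edge 1-4 (w=6); MST = {0-3(w=4) 1-2(w=2) 1-4(w=6) 2-3(w=6)}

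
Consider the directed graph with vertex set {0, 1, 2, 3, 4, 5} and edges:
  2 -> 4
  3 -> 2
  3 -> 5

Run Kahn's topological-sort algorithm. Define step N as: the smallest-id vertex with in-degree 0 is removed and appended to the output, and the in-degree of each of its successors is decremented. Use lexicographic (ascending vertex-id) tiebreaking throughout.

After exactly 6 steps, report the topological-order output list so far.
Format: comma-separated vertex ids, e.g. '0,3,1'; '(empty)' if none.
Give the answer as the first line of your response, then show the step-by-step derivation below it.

0,1,3,2,4,5

step 1: output 0; order=[0]; indeg=(0,0,1,0,1,1)
step 2: output 1; order=[0,1]; indeg=(0,0,1,0,1,1)
step 3: output 3; order=[0,1,3]; indeg=(0,0,0,0,1,0)
step 4: output 2; order=[0,1,3,2]; indeg=(0,0,0,0,0,0)
step 5: output 4; order=[0,1,3,2,4]; indeg=(0,0,0,0,0,0)
step 6: output 5; order=[0,1,3,2,4,5]; indeg=(0,0,0,0,0,0)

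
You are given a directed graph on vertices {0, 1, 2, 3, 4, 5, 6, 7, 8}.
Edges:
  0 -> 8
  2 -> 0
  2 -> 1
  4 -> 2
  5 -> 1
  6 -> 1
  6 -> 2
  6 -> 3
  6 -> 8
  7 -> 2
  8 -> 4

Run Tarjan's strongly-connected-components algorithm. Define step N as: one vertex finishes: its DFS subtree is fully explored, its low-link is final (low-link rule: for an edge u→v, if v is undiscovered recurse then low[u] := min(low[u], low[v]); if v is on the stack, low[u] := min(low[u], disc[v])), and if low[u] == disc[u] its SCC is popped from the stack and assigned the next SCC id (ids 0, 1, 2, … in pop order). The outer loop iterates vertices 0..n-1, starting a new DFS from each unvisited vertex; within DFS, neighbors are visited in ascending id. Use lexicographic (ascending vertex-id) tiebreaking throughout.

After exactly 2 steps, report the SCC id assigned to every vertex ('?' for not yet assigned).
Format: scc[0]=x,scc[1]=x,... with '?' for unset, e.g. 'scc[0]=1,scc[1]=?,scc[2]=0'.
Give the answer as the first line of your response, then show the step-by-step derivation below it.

scc[0]=?,scc[1]=0,scc[2]=?,scc[3]=?,scc[4]=?,scc[5]=?,scc[6]=?,scc[7]=?,scc[8]=?

step 1: low=(low[0]=0,low[1]=4,low[2]=0,low[3]=?,low[4]=2,low[5]=?,low[6]=?,low[7]=?,low[8]=1); scc=(scc[0]=?,scc[1]=0,scc[2]=?,scc[3]=?,scc[4]=?,scc[5]=?,scc[6]=?,scc[7]=?,scc[8]=?)
step 2: low=(low[0]=0,low[1]=4,low[2]=0,low[3]=?,low[4]=2,low[5]=?,low[6]=?,low[7]=?,low[8]=1); scc=(scc[0]=?,scc[1]=0,scc[2]=?,scc[3]=?,scc[4]=?,scc[5]=?,scc[6]=?,scc[7]=?,scc[8]=?)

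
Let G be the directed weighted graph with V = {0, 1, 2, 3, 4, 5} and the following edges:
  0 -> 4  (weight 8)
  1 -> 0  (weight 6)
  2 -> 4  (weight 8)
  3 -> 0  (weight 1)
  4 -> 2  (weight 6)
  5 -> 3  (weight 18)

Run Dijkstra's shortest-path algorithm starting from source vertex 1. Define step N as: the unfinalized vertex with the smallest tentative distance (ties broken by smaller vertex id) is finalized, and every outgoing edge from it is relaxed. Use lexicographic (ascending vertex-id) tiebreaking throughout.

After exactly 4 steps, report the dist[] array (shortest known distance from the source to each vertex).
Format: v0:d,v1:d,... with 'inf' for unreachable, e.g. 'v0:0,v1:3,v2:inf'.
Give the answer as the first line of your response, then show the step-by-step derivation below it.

v0:6,v1:0,v2:20,v3:inf,v4:14,v5:inf

step 1: dist = v0:6,v1:0,v2:inf,v3:inf,v4:inf,v5:inf
step 2: dist = v0:6,v1:0,v2:inf,v3:inf,v4:14,v5:inf
step 3: dist = v0:6,v1:0,v2:20,v3:inf,v4:14,v5:inf
step 4: dist = v0:6,v1:0,v2:20,v3:inf,v4:14,v5:inf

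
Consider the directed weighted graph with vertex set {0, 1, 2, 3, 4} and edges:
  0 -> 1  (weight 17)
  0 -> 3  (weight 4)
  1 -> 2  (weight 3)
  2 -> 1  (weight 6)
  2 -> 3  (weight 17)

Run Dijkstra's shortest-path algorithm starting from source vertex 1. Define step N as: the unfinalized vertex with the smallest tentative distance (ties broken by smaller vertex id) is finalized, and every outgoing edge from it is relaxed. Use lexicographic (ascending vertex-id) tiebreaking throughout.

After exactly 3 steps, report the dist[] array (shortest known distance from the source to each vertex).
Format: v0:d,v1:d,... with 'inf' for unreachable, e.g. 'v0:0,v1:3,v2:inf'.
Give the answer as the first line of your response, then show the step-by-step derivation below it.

v0:inf,v1:0,v2:3,v3:20,v4:inf

step 1: dist = v0:inf,v1:0,v2:3,v3:inf,v4:inf
step 2: dist = v0:inf,v1:0,v2:3,v3:20,v4:inf
step 3: dist = v0:inf,v1:0,v2:3,v3:20,v4:inf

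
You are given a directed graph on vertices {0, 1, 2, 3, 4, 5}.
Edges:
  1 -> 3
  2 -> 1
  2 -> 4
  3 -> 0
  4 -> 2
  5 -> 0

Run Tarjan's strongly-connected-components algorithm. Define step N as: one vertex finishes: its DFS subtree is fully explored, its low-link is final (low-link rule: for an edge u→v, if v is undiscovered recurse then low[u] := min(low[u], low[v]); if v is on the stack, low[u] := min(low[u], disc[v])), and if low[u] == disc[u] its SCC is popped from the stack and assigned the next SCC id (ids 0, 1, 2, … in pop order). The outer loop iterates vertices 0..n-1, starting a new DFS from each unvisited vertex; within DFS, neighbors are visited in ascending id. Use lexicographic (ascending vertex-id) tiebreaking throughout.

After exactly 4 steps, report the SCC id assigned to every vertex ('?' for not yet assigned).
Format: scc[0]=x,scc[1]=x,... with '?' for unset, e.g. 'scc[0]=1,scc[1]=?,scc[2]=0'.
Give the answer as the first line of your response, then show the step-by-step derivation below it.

scc[0]=0,scc[1]=2,scc[2]=?,scc[3]=1,scc[4]=?,scc[5]=?

step 1: low=(low[0]=0,low[1]=?,low[2]=?,low[3]=?,low[4]=?,low[5]=?); scc=(scc[0]=0,scc[1]=?,scc[2]=?,scc[3]=?,scc[4]=?,scc[5]=?)
step 2: low=(low[0]=0,low[1]=1,low[2]=?,low[3]=2,low[4]=?,low[5]=?); scc=(scc[0]=0,scc[1]=?,scc[2]=?,scc[3]=1,scc[4]=?,scc[5]=?)
step 3: low=(low[0]=0,low[1]=1,low[2]=?,low[3]=2,low[4]=?,low[5]=?); scc=(scc[0]=0,scc[1]=2,scc[2]=?,scc[3]=1,scc[4]=?,scc[5]=?)
step 4: low=(low[0]=0,low[1]=1,low[2]=3,low[3]=2,low[4]=3,low[5]=?); scc=(scc[0]=0,scc[1]=2,scc[2]=?,scc[3]=1,scc[4]=?,scc[5]=?)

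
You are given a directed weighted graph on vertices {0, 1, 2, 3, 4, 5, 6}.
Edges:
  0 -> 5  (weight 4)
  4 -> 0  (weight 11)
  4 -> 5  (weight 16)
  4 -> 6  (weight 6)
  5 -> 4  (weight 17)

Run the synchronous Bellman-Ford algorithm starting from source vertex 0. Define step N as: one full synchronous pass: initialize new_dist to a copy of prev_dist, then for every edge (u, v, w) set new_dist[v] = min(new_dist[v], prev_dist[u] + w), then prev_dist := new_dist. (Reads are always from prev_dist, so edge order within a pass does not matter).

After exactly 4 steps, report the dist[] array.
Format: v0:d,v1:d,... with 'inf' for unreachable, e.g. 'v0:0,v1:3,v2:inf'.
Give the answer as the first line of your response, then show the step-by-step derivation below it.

v0:0,v1:inf,v2:inf,v3:inf,v4:21,v5:4,v6:27

step 1: dist = v0:0,v1:inf,v2:inf,v3:inf,v4:inf,v5:4,v6:inf
step 2: dist = v0:0,v1:inf,v2:inf,v3:inf,v4:21,v5:4,v6:inf
step 3: dist = v0:0,v1:inf,v2:inf,v3:inf,v4:21,v5:4,v6:27
step 4: dist = v0:0,v1:inf,v2:inf,v3:inf,v4:21,v5:4,v6:27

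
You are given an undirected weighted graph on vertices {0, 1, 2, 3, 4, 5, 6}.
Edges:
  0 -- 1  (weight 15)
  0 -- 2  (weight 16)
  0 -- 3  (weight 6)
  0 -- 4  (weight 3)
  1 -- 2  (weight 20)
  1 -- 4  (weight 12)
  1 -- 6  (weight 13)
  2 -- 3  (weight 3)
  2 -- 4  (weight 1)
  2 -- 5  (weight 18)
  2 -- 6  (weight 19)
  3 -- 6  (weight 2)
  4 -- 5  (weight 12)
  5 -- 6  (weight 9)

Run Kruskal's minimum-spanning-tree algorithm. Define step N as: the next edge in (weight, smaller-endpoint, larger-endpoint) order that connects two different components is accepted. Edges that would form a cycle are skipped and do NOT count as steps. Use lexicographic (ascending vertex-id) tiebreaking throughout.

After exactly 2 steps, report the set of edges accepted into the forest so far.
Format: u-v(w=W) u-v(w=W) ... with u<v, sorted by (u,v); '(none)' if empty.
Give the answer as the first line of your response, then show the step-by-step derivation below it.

2-4(w=1) 3-6(w=2)

step 1: add edge 2-4 (w=1); MST = {2-4(w=1)}
step 2: add edge 3-6 (w=2); MST = {2-4(w=1) 3-6(w=2)}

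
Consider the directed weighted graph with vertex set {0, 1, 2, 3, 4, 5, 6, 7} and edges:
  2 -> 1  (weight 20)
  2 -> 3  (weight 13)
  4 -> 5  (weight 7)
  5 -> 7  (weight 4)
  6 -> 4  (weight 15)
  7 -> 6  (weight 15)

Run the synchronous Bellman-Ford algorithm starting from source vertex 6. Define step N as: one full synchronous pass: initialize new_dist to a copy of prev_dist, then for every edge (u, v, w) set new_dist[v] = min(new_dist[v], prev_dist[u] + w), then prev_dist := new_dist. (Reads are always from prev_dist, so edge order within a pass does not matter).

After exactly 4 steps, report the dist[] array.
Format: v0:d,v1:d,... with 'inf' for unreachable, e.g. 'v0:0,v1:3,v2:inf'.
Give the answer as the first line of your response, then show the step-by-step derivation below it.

v0:inf,v1:inf,v2:inf,v3:inf,v4:15,v5:22,v6:0,v7:26

step 1: dist = v0:inf,v1:inf,v2:inf,v3:inf,v4:15,v5:inf,v6:0,v7:inf
step 2: dist = v0:inf,v1:inf,v2:inf,v3:inf,v4:15,v5:22,v6:0,v7:inf
step 3: dist = v0:inf,v1:inf,v2:inf,v3:inf,v4:15,v5:22,v6:0,v7:26
step 4: dist = v0:inf,v1:inf,v2:inf,v3:inf,v4:15,v5:22,v6:0,v7:26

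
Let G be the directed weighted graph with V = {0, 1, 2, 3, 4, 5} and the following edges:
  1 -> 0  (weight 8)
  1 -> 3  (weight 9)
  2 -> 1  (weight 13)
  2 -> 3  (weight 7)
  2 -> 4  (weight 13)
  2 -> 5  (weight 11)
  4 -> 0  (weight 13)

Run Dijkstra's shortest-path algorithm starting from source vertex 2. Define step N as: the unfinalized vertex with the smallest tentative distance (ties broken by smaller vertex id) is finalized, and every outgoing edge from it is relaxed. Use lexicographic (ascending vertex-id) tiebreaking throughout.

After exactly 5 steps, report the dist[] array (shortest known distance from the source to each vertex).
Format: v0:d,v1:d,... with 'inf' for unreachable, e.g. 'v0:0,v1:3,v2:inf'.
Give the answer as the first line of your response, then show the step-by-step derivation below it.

v0:21,v1:13,v2:0,v3:7,v4:13,v5:11

step 1: dist = v0:inf,v1:13,v2:0,v3:7,v4:13,v5:11
step 2: dist = v0:inf,v1:13,v2:0,v3:7,v4:13,v5:11
step 3: dist = v0:inf,v1:13,v2:0,v3:7,v4:13,v5:11
step 4: dist = v0:21,v1:13,v2:0,v3:7,v4:13,v5:11
step 5: dist = v0:21,v1:13,v2:0,v3:7,v4:13,v5:11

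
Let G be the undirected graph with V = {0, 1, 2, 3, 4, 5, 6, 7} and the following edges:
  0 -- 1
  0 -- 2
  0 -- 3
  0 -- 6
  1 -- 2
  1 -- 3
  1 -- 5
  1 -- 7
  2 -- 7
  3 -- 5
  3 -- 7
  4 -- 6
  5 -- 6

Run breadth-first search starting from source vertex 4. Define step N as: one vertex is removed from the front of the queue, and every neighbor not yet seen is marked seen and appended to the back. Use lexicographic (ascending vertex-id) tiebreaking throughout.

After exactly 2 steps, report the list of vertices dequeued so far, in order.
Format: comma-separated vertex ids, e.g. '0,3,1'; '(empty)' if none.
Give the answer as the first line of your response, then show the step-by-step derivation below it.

4,6

step 1: dequeue 4; queue=[6]; order=4
step 2: dequeue 6; queue=[0,5]; order=4,6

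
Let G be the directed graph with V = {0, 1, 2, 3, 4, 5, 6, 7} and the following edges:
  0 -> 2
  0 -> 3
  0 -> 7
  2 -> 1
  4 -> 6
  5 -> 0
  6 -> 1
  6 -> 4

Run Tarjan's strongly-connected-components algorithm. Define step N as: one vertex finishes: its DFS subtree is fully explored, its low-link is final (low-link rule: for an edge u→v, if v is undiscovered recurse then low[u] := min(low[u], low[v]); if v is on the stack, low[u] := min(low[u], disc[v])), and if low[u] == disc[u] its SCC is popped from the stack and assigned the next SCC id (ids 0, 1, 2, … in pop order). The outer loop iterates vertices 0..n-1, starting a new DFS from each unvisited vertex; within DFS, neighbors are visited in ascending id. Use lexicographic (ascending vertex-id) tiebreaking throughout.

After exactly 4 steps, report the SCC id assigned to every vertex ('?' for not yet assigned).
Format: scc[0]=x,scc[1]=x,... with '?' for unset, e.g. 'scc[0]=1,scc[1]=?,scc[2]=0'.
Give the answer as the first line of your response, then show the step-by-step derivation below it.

scc[0]=?,scc[1]=0,scc[2]=1,scc[3]=2,scc[4]=?,scc[5]=?,scc[6]=?,scc[7]=3

step 1: low=(low[0]=0,low[1]=2,low[2]=1,low[3]=?,low[4]=?,low[5]=?,low[6]=?,low[7]=?); scc=(scc[0]=?,scc[1]=0,scc[2]=?,scc[3]=?,scc[4]=?,scc[5]=?,scc[6]=?,scc[7]=?)
step 2: low=(low[0]=0,low[1]=2,low[2]=1,low[3]=?,low[4]=?,low[5]=?,low[6]=?,low[7]=?); scc=(scc[0]=?,scc[1]=0,scc[2]=1,scc[3]=?,scc[4]=?,scc[5]=?,scc[6]=?,scc[7]=?)
step 3: low=(low[0]=0,low[1]=2,low[2]=1,low[3]=3,low[4]=?,low[5]=?,low[6]=?,low[7]=?); scc=(scc[0]=?,scc[1]=0,scc[2]=1,scc[3]=2,scc[4]=?,scc[5]=?,scc[6]=?,scc[7]=?)
step 4: low=(low[0]=0,low[1]=2,low[2]=1,low[3]=3,low[4]=?,low[5]=?,low[6]=?,low[7]=4); scc=(scc[0]=?,scc[1]=0,scc[2]=1,scc[3]=2,scc[4]=?,scc[5]=?,scc[6]=?,scc[7]=3)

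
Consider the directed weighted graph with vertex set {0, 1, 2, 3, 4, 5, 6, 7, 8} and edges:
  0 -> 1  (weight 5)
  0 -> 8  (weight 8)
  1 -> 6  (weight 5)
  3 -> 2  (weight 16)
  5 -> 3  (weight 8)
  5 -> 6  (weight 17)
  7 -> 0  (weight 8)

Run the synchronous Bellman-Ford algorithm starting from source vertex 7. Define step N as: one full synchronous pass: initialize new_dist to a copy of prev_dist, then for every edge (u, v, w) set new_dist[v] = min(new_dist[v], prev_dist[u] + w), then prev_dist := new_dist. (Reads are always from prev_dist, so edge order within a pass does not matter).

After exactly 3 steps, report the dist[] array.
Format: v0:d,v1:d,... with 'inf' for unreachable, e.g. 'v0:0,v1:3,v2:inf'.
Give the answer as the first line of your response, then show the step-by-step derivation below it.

v0:8,v1:13,v2:inf,v3:inf,v4:inf,v5:inf,v6:18,v7:0,v8:16

step 1: dist = v0:8,v1:inf,v2:inf,v3:inf,v4:inf,v5:inf,v6:inf,v7:0,v8:inf
step 2: dist = v0:8,v1:13,v2:inf,v3:inf,v4:inf,v5:inf,v6:inf,v7:0,v8:16
step 3: dist = v0:8,v1:13,v2:inf,v3:inf,v4:inf,v5:inf,v6:18,v7:0,v8:16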